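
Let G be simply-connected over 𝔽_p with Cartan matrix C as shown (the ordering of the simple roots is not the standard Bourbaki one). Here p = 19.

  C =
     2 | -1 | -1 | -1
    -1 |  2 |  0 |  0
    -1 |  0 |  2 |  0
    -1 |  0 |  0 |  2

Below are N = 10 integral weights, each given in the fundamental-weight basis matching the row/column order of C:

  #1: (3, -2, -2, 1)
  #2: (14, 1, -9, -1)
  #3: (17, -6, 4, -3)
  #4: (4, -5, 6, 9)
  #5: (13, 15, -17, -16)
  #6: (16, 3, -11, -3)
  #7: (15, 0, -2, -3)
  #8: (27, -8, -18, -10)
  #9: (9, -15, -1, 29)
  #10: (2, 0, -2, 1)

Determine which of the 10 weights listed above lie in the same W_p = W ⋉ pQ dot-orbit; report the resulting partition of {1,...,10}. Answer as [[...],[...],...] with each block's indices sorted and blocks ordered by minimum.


Type D_4, rank 4, |W|=192; reorder rows/cols to standard.

Alcove-folded reps (p=19, 10 weights, presented ϖ-order):

  λ_1 → (2, 1, 1, 2);  λ_2 → (2, 2, 8, 0);  λ_3 → (2, 1, 1, 2);  λ_4 → (3, 1, 4, 7);  λ_5 → (2, 1, 1, 2);  λ_6 → (2, 2, 8, 0);  λ_7 → (2, 1, 1, 2);  λ_8 → (2, 2, 8, 0);  λ_9 → (2, 2, 8, 0);  λ_10 → (2, 1, 1, 2)

The 10 indices split into 3 linkage classes (same alcove rep ⇔ same W_19-dot-orbit):

[[1, 3, 5, 7, 10], [2, 6, 8, 9], [4]]


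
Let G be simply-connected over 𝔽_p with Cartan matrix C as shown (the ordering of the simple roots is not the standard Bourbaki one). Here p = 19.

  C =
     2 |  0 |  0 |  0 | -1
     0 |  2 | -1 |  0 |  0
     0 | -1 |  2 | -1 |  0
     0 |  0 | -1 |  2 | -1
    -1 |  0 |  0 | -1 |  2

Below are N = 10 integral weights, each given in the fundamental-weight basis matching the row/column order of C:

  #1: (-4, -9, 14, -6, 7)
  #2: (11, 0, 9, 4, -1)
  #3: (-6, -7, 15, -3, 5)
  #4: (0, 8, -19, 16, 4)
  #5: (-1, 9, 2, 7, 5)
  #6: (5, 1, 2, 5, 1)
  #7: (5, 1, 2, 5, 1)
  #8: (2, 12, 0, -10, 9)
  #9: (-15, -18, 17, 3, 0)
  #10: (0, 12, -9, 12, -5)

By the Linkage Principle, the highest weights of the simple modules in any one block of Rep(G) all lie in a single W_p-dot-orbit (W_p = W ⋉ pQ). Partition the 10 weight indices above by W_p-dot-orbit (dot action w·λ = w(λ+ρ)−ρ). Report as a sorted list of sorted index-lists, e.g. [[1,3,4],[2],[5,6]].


A_5 Cartan matrix, 5 simple roots permuted; ρ=(1,1,1,1,1).

Folding the 10 weights λ_j+ρ into Ā_19 (reps in the given 5-coord order):

  1: (3, 8, 2, 5, 0);  2: (3, 8, 2, 5, 0);  3: (3, 5, 8, 1, 1);  4: (3, 5, 8, 1, 1);  5: (6, 2, 3, 6, 2);  6: (6, 2, 3, 6, 2);  7: (6, 2, 3, 6, 2);  8: (3, 5, 8, 1, 1);  9: (3, 5, 8, 1, 1);  10: (3, 5, 8, 1, 1)

3 distinct reps among the 10 weights ⇒ 3 W_19-linkage classes:

[[1, 2], [3, 4, 8, 9, 10], [5, 6, 7]]


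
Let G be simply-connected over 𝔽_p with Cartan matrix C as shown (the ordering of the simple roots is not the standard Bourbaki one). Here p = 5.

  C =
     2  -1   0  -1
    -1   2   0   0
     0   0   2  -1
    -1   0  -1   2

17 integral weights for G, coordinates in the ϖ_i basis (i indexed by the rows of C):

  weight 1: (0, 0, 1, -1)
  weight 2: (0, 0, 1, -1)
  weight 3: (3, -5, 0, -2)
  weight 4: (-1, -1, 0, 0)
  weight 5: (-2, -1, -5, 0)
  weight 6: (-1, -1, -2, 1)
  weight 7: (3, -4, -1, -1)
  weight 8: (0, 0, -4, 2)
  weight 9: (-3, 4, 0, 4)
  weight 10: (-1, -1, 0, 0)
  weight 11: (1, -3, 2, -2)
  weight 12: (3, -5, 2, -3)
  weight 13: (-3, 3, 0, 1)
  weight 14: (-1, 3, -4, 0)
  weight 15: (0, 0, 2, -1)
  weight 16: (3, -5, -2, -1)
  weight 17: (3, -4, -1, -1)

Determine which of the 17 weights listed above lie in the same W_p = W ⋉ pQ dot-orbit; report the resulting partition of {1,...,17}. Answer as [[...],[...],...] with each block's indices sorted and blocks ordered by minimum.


A_4 Cartan matrix, 4 simple roots permuted; ρ=(1,1,1,1).

Ā_5 reps of the 17 weights (A_4, coords as presented):

  λ_1+ρ ↦ (1, 1, 2, 0);  λ_2+ρ ↦ (1, 1, 2, 0);  λ_3+ρ ↦ (1, 3, 0, 0);  λ_4+ρ ↦ (0, 0, 1, 1);  λ_5+ρ ↦ (1, 3, 0, 0);  λ_6+ρ ↦ (0, 0, 1, 1);  λ_7+ρ ↦ (1, 3, 0, 0);  λ_8+ρ ↦ (1, 1, 3, 0);  λ_9+ρ ↦ (1, 1, 3, 0);  λ_10+ρ ↦ (0, 0, 1, 1);  λ_11+ρ ↦ (1, 1, 2, 0);  λ_12+ρ ↦ (2, 2, 1, 0);  λ_13+ρ ↦ (2, 2, 1, 0);  λ_14+ρ ↦ (2, 2, 1, 0);  λ_15+ρ ↦ (1, 1, 3, 0);  λ_16+ρ ↦ (1, 3, 0, 0);  λ_17+ρ ↦ (1, 3, 0, 0)

These 17 weights hit 5 W_5-dot-orbits; sizes (3, 5, 3, 3, 3):

[[1, 2, 11], [3, 5, 7, 16, 17], [4, 6, 10], [8, 9, 15], [12, 13, 14]]


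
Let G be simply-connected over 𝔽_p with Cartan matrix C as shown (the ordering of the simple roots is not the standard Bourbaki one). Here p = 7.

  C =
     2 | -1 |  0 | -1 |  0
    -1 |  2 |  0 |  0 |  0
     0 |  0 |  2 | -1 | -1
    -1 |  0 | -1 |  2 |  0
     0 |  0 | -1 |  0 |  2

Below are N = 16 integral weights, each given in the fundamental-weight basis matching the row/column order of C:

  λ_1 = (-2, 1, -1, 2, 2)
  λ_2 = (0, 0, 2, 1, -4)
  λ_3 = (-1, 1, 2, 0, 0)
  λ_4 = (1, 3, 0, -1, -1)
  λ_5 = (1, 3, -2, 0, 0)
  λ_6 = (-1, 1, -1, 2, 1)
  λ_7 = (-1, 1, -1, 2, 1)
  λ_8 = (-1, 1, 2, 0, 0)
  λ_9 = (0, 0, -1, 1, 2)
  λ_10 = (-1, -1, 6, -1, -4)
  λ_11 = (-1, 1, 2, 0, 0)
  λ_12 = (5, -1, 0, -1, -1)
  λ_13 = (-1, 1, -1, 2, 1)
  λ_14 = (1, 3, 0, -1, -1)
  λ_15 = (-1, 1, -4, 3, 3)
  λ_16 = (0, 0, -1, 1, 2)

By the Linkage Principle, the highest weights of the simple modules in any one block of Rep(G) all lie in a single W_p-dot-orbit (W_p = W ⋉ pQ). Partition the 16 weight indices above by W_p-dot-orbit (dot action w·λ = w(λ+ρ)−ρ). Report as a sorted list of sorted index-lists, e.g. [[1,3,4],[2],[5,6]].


Dynkin diagram of C (from the 8 off-diagonal −1 entries): A_5.

Folding the 16 weights λ_j+ρ into Ā_7 (reps in the given 5-coord order):

  λ_1+ρ ↦ (1, 1, 0, 2, 3) · λ_2+ρ ↦ (1, 1, 0, 2, 3) · λ_3+ρ ↦ (0, 2, 3, 1, 1) · λ_4+ρ ↦ (2, 4, 1, 0, 0) · λ_5+ρ ↦ (2, 4, 1, 0, 0) · λ_6+ρ ↦ (0, 2, 0, 3, 2) · λ_7+ρ ↦ (0, 2, 0, 3, 2) · λ_8+ρ ↦ (0, 2, 3, 1, 1) · λ_9+ρ ↦ (1, 1, 0, 2, 3) · λ_10+ρ ↦ (0, 0, 4, 0, 3) · λ_11+ρ ↦ (0, 2, 3, 1, 1) · λ_12+ρ ↦ (6, 0, 1, 0, 0) · λ_13+ρ ↦ (0, 2, 0, 3, 2) · λ_14+ρ ↦ (2, 4, 1, 0, 0) · λ_15+ρ ↦ (0, 2, 3, 1, 1) · λ_16+ρ ↦ (1, 1, 0, 2, 3)

These 16 weights hit 6 W_7-dot-orbits; sizes (4, 4, 3, 3, 1, 1):

[[1, 2, 9, 16], [3, 8, 11, 15], [4, 5, 14], [6, 7, 13], [10], [12]]


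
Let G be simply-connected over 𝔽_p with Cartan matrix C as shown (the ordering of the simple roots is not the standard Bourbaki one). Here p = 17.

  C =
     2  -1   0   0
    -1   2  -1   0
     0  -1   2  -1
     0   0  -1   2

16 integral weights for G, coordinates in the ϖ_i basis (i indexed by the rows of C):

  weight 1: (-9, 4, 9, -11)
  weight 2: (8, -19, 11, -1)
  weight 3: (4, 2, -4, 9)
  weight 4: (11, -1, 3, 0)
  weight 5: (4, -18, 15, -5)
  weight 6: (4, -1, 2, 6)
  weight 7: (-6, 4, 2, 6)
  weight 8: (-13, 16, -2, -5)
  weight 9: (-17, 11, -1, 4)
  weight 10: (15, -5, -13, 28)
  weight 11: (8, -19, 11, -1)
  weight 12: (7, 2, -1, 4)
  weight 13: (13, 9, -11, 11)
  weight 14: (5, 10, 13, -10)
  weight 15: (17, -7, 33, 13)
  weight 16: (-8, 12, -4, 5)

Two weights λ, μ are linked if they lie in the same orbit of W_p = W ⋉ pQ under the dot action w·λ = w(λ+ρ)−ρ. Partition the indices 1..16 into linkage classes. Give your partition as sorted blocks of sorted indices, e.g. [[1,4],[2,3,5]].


C ↔ A_4 under row/col permutation; |W(A_4)| = 120.

Each λ_j+ρ reduced to Ā_17; 4-tuples below use C's row order:

  1: (5, 0, 3, 7);  2: (8, 3, 0, 5);  3: (5, 0, 3, 7);  4: (12, 0, 4, 1);  5: (12, 0, 4, 1);  6: (5, 0, 3, 7);  7: (5, 0, 3, 7);  8: (12, 0, 4, 1);  9: (12, 0, 4, 1);  10: (12, 0, 4, 1);  11: (8, 3, 0, 5);  12: (8, 3, 0, 5);  13: (5, 0, 3, 7);  14: (8, 3, 0, 5);  15: (8, 3, 0, 5);  16: (7, 3, 3, 3)

Linkage partition of the 16 weights (4 classes, p=17):

[[1, 3, 6, 7, 13], [2, 11, 12, 14, 15], [4, 5, 8, 9, 10], [16]]


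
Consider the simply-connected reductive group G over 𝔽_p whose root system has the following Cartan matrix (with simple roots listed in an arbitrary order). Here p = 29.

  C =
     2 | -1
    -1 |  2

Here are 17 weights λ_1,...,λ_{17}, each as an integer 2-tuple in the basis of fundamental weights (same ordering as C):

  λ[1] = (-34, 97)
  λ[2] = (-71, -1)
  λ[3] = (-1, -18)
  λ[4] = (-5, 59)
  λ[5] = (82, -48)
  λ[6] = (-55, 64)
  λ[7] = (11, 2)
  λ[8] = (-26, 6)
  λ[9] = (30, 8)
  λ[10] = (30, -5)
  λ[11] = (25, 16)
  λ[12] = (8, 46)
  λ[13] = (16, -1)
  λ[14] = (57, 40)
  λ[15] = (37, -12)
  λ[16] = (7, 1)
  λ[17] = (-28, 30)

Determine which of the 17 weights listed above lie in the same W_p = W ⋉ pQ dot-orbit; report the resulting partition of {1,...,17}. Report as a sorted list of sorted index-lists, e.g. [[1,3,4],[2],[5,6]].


Type A_2, rank 2, |W|=6; reorder rows/cols to standard.

Folding the 17 weights λ_j+ρ into Ā_29 (reps in the given 2-coord order):

  λ_1+ρ ↦ (7, 18) · λ_2+ρ ↦ (17, 0) · λ_3+ρ ↦ (17, 0) · λ_4+ρ ↦ (25, 2) · λ_5+ρ ↦ (7, 18) · λ_6+ρ ↦ (7, 18) · λ_7+ρ ↦ (12, 3) · λ_8+ρ ↦ (7, 18) · λ_9+ρ ↦ (18, 2) · λ_10+ρ ↦ (25, 2) · λ_11+ρ ↦ (12, 3) · λ_12+ρ ↦ (18, 2) · λ_13+ρ ↦ (17, 0) · λ_14+ρ ↦ (17, 0) · λ_15+ρ ↦ (18, 2) · λ_16+ρ ↦ (8, 2) · λ_17+ρ ↦ (25, 2)

Grouping the 17 weights by Ā_29-representative: 6 linkage classes.

[[1, 5, 6, 8], [2, 3, 13, 14], [4, 10, 17], [7, 11], [9, 12, 15], [16]]


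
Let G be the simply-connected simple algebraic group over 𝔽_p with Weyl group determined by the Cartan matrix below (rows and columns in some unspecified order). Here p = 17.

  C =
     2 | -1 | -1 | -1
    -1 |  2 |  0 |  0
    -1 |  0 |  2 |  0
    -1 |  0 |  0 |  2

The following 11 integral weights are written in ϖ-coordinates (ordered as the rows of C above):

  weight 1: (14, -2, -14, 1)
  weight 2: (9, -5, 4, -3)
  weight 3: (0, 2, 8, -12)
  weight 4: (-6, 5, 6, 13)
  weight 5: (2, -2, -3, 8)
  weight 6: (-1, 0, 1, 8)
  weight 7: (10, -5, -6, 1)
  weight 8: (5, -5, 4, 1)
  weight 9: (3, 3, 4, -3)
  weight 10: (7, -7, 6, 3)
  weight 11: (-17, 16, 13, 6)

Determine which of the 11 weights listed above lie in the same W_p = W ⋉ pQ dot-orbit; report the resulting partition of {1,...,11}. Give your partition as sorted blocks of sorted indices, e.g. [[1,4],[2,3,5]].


D_4 Cartan matrix, 4 simple roots permuted; ρ=(1,1,1,1).

λ_j+ρ reflected into Ā_17 (⟨·,θ^∨⟩≤17); 4-tuples as given:

  1: (0, 1, 13, 2);  2: (2, 4, 5, 2);  3: (2, 7, 1, 1);  4: (0, 1, 2, 9);  5: (0, 1, 2, 9);  6: (0, 1, 2, 9);  7: (2, 4, 5, 2);  8: (2, 4, 5, 2);  9: (2, 4, 5, 2);  10: (2, 4, 5, 2);  11: (0, 1, 2, 9)

4 distinct reps among the 11 weights ⇒ 4 W_17-linkage classes:

[[1], [2, 7, 8, 9, 10], [3], [4, 5, 6, 11]]


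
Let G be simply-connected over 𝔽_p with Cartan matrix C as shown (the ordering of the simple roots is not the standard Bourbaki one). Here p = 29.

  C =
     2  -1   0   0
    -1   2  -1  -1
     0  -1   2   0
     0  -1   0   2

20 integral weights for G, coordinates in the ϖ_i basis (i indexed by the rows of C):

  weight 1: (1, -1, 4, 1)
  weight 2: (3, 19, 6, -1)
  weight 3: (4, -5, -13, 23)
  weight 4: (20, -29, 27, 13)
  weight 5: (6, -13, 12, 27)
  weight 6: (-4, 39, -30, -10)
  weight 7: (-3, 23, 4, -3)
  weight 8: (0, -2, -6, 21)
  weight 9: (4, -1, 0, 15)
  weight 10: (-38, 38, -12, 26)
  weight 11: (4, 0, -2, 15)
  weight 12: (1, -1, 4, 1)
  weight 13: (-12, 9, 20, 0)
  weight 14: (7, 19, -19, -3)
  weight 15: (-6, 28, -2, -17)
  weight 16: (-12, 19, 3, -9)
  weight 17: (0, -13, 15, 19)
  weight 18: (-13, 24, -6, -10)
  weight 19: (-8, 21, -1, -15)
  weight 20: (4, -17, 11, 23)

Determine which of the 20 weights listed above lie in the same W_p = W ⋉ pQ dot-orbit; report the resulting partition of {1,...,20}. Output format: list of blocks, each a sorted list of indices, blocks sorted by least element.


Root system D_4: the 4×4 matrix C matches after relabeling.

λ_j+ρ reflected into Ā_29 (⟨·,θ^∨⟩≤29); 4-tuples as given:

    λ_1+ρ ↦ (2, 0, 5, 2)
    λ_2+ρ ↦ (2, 0, 5, 2)
    λ_3+ρ ↦ (11, 1, 4, 8)
    λ_4+ρ ↦ (7, 1, 0, 14)
    λ_5+ρ ↦ (5, 0, 1, 16)
    λ_6+ρ ↦ (8, 0, 18, 2)
    λ_7+ρ ↦ (2, 0, 5, 2)
    λ_8+ρ ↦ (5, 0, 1, 16)
    λ_9+ρ ↦ (5, 0, 1, 16)
    λ_10+ρ ↦ (8, 0, 18, 2)
    λ_11+ρ ↦ (5, 0, 1, 16)
    λ_12+ρ ↦ (2, 0, 5, 2)
    λ_13+ρ ↦ (8, 0, 18, 2)
    λ_14+ρ ↦ (8, 0, 18, 2)
    λ_15+ρ ↦ (5, 0, 1, 16)
    λ_16+ρ ↦ (11, 1, 4, 8)
    λ_17+ρ ↦ (11, 1, 4, 8)
    λ_18+ρ ↦ (11, 1, 4, 8)
    λ_19+ρ ↦ (7, 1, 0, 14)
    λ_20+ρ ↦ (11, 1, 4, 8)

These 20 weights hit 5 W_29-dot-orbits; sizes (4, 5, 2, 5, 4):

[[1, 2, 7, 12], [3, 16, 17, 18, 20], [4, 19], [5, 8, 9, 11, 15], [6, 10, 13, 14]]


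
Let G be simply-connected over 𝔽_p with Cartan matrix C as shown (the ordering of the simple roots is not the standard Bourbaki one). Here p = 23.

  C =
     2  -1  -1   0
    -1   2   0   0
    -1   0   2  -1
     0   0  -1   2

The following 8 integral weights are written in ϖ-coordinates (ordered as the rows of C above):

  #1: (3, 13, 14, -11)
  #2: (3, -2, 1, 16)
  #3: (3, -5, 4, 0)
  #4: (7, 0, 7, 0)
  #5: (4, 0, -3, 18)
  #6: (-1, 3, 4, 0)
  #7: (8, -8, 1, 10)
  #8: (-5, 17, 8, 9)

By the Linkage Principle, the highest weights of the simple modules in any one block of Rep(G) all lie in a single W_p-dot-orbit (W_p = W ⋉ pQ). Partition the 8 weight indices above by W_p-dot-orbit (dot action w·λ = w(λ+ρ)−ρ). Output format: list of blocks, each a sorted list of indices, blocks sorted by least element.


Cartan matrix: type A_4 (|W|=120); un-permuting the 4 rows.

λ_j+ρ reflected into Ā_23 (⟨·,θ^∨⟩≤23); 4-tuples as given:

  λ_1+ρ ↦ (4, 4, 5, 0);  λ_2+ρ ↦ (3, 1, 2, 17);  λ_3+ρ ↦ (0, 4, 5, 1);  λ_4+ρ ↦ (8, 1, 8, 1);  λ_5+ρ ↦ (3, 1, 2, 17);  λ_6+ρ ↦ (0, 4, 5, 1);  λ_7+ρ ↦ (2, 7, 2, 11);  λ_8+ρ ↦ (4, 4, 5, 0)

Partition of {1..8} into 5 W_23-dot-orbits:

[[1, 8], [2, 5], [3, 6], [4], [7]]


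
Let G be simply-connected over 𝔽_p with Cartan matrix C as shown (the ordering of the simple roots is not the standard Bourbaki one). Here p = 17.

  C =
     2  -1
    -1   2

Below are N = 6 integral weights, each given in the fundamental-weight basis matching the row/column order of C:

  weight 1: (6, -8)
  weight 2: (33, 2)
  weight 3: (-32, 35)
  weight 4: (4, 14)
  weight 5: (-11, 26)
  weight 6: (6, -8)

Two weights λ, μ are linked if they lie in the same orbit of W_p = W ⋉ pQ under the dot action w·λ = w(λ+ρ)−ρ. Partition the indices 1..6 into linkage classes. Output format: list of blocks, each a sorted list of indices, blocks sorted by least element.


Type A_2, rank 2, |W|=6; reorder rows/cols to standard.

Alcove-folded reps (p=17, 6 weights, presented ϖ-order):

  [1] (0, 7)
  [2] (3, 14)
  [3] (2, 12)
  [4] (2, 12)
  [5] (0, 7)
  [6] (0, 7)

The 6 indices split into 3 linkage classes (same alcove rep ⇔ same W_17-dot-orbit):

[[1, 5, 6], [2], [3, 4]]


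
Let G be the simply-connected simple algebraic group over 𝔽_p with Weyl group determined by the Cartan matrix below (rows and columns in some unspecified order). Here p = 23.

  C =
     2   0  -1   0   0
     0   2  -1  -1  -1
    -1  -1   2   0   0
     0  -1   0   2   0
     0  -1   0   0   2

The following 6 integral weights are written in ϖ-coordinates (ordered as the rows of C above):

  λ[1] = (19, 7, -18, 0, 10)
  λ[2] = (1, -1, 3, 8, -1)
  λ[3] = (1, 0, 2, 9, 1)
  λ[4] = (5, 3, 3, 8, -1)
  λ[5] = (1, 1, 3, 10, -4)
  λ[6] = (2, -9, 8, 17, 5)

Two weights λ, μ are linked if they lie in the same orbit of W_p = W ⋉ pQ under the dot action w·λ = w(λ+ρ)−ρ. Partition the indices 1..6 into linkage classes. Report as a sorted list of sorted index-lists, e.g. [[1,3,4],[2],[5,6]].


Dynkin diagram of C (from the 8 off-diagonal −1 entries): D_5.

W_23-reps of the 6 weights in Ā_23 (same 5-coord order as C):

  [1] (3, 1, 0, 8, 2)
  [2] (2, 0, 4, 9, 0)
  [3] (2, 1, 3, 10, 2)
  [4] (2, 0, 4, 9, 0)
  [5] (2, 1, 3, 10, 2)
  [6] (2, 1, 3, 10, 2)

3 distinct reps among the 6 weights ⇒ 3 W_23-linkage classes:

[[1], [2, 4], [3, 5, 6]]


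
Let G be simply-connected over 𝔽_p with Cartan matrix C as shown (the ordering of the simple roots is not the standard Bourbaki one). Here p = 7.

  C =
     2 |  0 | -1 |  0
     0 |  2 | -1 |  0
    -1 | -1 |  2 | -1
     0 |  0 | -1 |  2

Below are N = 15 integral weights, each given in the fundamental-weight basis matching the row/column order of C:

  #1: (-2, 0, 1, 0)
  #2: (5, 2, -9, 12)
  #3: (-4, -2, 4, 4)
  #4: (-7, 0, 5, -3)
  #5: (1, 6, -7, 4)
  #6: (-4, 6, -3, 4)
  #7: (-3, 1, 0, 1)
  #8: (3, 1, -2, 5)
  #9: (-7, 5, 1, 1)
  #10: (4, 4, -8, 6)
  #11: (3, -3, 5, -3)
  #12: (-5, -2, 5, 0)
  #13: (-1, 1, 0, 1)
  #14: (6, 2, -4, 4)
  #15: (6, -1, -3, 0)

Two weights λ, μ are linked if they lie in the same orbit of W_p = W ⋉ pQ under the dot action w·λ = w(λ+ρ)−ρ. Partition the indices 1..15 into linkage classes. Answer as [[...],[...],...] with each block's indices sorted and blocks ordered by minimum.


D_4 Cartan matrix, 4 simple roots permuted; ρ=(1,1,1,1).

Folding the 15 weights λ_j+ρ into Ā_7 (reps in the given 4-coord order):

  λ_1 → (1, 1, 1, 1)
  λ_2 → (4, 1, 0, 1)
  λ_3 → (0, 2, 1, 2)
  λ_4 → (4, 1, 1, 0)
  λ_5 → (4, 1, 0, 1)
  λ_6 → (2, 2, 0, 0)
  λ_7 → (1, 1, 1, 1)
  λ_8 → (0, 2, 1, 2)
  λ_9 → (1, 1, 1, 1)
  λ_10 → (2, 2, 0, 0)
  λ_11 → (1, 1, 1, 1)
  λ_12 → (4, 1, 0, 1)
  λ_13 → (0, 2, 1, 2)
  λ_14 → (2, 2, 0, 0)
  λ_15 → (4, 1, 1, 0)

Partition of {1..15} into 5 W_7-dot-orbits:

[[1, 7, 9, 11], [2, 5, 12], [3, 8, 13], [4, 15], [6, 10, 14]]


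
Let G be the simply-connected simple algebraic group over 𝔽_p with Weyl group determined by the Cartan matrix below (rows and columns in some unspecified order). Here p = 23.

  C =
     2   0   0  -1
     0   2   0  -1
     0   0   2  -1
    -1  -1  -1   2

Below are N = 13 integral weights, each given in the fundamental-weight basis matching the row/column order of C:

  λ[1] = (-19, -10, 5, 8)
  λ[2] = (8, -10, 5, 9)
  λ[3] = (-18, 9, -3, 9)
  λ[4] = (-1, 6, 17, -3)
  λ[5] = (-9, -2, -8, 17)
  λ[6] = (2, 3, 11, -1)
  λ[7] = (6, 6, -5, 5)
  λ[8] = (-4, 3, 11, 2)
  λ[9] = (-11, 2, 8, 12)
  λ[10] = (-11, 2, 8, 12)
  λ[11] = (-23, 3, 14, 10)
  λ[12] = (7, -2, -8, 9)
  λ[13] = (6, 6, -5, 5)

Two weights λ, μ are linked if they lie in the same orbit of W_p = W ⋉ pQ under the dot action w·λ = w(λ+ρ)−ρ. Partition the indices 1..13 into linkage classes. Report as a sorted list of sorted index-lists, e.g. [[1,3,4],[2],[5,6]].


Type D_4, rank 4, |W|=192; reorder rows/cols to standard.

λ_j+ρ reflected into Ā_23 (⟨·,θ^∨⟩≤23); 4-tuples as given:

  λ_1 → (3, 6, 9, 0);  λ_2 → (7, 7, 4, 2);  λ_3 → (8, 1, 7, 2);  λ_4 → (2, 5, 16, 0);  λ_5 → (8, 1, 7, 2);  λ_6 → (3, 4, 12, 0);  λ_7 → (7, 7, 4, 2);  λ_8 → (3, 4, 12, 0);  λ_9 → (8, 1, 7, 2);  λ_10 → (8, 1, 7, 2);  λ_11 → (8, 4, 1, 3);  λ_12 → (8, 1, 7, 2);  λ_13 → (7, 7, 4, 2)

Partition of {1..13} into 6 W_23-dot-orbits:

[[1], [2, 7, 13], [3, 5, 9, 10, 12], [4], [6, 8], [11]]


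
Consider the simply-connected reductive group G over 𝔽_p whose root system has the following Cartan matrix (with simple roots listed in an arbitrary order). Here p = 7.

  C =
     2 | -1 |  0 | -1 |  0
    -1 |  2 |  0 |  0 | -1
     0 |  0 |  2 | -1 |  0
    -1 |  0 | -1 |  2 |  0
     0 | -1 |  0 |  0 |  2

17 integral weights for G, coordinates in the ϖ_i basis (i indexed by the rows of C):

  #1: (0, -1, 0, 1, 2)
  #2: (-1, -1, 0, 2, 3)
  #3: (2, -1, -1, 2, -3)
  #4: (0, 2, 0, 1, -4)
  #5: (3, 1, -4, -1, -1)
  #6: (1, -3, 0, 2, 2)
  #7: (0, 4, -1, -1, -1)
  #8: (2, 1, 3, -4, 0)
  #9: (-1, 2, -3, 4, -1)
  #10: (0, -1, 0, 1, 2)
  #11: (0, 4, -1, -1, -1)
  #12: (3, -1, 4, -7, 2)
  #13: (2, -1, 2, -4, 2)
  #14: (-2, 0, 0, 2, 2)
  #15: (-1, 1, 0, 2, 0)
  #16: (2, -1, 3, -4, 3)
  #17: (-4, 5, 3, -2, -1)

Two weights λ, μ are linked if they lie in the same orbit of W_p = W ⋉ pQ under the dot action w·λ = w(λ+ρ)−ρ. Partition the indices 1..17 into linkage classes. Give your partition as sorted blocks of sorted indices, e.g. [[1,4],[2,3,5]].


A_5 Cartan matrix, 5 simple roots permuted; ρ=(1,1,1,1,1).

Alcove-folded reps (p=7, 17 weights, presented ϖ-order):

  [1] (1, 0, 1, 2, 3)
  [2] (0, 0, 0, 3, 3)
  [3] (1, 2, 0, 3, 0)
  [4] (1, 0, 1, 2, 3)
  [5] (1, 2, 0, 3, 0)
  [6] (0, 2, 1, 3, 1)
  [7] (1, 5, 0, 0, 0)
  [8] (0, 2, 1, 3, 1)
  [9] (0, 2, 1, 3, 1)
  [10] (1, 0, 1, 2, 3)
  [11] (1, 5, 0, 0, 0)
  [12] (0, 2, 1, 3, 1)
  [13] (0, 0, 0, 3, 3)
  [14] (1, 0, 1, 2, 3)
  [15] (0, 2, 1, 3, 1)
  [16] (0, 0, 0, 3, 3)
  [17] (1, 2, 0, 3, 0)

The 17 indices split into 5 linkage classes (same alcove rep ⇔ same W_7-dot-orbit):

[[1, 4, 10, 14], [2, 13, 16], [3, 5, 17], [6, 8, 9, 12, 15], [7, 11]]


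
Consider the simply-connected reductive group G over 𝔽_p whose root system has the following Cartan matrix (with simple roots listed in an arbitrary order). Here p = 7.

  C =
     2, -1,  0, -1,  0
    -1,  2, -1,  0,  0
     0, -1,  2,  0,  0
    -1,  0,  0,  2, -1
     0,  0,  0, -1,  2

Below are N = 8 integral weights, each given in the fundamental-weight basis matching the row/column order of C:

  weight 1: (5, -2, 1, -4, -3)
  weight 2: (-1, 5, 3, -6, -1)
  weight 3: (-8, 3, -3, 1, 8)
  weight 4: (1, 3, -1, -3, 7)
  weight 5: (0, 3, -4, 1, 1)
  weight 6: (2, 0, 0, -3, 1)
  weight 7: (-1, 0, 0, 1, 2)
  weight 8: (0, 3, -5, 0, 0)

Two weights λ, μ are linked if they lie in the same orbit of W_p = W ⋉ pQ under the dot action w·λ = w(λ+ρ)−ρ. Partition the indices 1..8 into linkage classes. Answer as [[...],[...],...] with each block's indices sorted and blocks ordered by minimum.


C ↔ A_5 under row/col permutation; |W(A_5)| = 720.

Folding the 8 weights λ_j+ρ into Ā_7 (reps in the given 5-coord order):

  λ_1 → (0, 1, 1, 2, 3)
  λ_2 → (0, 1, 1, 2, 3)
  λ_3 → (1, 1, 1, 2, 0)
  λ_4 → (1, 0, 4, 1, 1)
  λ_5 → (1, 1, 1, 2, 0)
  λ_6 → (1, 1, 1, 2, 0)
  λ_7 → (0, 1, 1, 2, 3)
  λ_8 → (1, 0, 4, 1, 1)

Linkage partition of the 8 weights (3 classes, p=7):

[[1, 2, 7], [3, 5, 6], [4, 8]]


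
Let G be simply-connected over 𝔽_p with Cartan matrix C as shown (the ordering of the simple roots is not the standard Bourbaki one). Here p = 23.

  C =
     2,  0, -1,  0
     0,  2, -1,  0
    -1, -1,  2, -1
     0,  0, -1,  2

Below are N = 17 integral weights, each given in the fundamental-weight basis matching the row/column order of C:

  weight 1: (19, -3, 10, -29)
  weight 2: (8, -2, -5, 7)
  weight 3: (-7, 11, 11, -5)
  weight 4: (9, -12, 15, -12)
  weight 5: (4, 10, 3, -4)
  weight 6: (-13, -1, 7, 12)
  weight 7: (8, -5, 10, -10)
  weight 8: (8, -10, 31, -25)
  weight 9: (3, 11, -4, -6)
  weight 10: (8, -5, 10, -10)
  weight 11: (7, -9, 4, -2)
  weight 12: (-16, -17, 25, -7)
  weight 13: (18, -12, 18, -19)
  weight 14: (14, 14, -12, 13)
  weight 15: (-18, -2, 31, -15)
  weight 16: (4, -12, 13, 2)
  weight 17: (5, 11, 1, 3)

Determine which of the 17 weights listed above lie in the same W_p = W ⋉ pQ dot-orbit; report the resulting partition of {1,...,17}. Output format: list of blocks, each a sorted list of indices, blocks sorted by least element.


C ↔ D_4 under row/col permutation; |W(D_4)| = 192.

Ā_23 reps of the 17 weights (D_4, coords as presented):

  1: (5, 11, 1, 3) · 2: (4, 4, 1, 3) · 3: (5, 11, 1, 3) · 4: (4, 5, 3, 5) · 5: (5, 11, 1, 3) · 6: (8, 4, 0, 9) · 7: (7, 2, 2, 7) · 8: (8, 8, 1, 5) · 9: (4, 4, 1, 3) · 10: (7, 2, 2, 7) · 11: (4, 4, 1, 3) · 12: (4, 5, 3, 5) · 13: (4, 4, 1, 3) · 14: (4, 4, 1, 3) · 15: (8, 8, 1, 5) · 16: (5, 11, 1, 3) · 17: (5, 11, 1, 3)

Partition of {1..17} into 6 W_23-dot-orbits:

[[1, 3, 5, 16, 17], [2, 9, 11, 13, 14], [4, 12], [6], [7, 10], [8, 15]]


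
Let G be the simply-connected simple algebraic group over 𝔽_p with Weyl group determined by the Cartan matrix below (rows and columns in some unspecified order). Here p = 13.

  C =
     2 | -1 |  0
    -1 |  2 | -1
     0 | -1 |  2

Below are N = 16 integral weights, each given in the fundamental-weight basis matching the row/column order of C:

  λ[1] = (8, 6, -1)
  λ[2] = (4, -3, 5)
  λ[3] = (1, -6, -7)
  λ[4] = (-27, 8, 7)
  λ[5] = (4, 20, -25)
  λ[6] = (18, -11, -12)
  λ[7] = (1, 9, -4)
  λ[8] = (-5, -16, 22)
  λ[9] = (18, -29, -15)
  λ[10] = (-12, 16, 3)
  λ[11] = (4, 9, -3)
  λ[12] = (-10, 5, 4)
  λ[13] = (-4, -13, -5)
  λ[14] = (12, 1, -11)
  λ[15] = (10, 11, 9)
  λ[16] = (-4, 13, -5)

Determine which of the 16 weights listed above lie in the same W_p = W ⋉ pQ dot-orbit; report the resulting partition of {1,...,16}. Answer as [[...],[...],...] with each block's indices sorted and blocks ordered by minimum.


Root system A_3: the 3×3 matrix C matches after relabeling.

Ā_13 reps of the 16 weights (A_3, coords as presented):

  1: (6, 4, 3)
  2: (3, 2, 4)
  3: (6, 3, 2)
  4: (4, 0, 4)
  5: (3, 8, 0)
  6: (6, 3, 2)
  7: (2, 7, 3)
  8: (3, 2, 4)
  9: (2, 7, 3)
  10: (3, 2, 4)
  11: (3, 8, 0)
  12: (6, 3, 2)
  13: (2, 7, 3)
  14: (3, 8, 0)
  15: (2, 7, 3)
  16: (2, 7, 3)

Grouping the 16 weights by Ā_13-representative: 6 linkage classes.

[[1], [2, 8, 10], [3, 6, 12], [4], [5, 11, 14], [7, 9, 13, 15, 16]]


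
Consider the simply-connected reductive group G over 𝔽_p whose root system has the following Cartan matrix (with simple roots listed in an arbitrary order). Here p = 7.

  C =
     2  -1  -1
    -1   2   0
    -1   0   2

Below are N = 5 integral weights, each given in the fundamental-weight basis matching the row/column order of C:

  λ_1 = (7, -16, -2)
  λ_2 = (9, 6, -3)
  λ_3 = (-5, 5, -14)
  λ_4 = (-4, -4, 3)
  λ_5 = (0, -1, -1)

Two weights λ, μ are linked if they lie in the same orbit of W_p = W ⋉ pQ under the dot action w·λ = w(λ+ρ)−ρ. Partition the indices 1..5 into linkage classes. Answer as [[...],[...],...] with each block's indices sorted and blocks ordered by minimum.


Cartan matrix: type A_3 (|W|=24); un-permuting the 3 rows.

λ_j+ρ reflected into Ā_7 (⟨·,θ^∨⟩≤7); 3-tuples as given:

  λ_1 → (1, 0, 0);  λ_2 → (2, 1, 4);  λ_3 → (1, 3, 2);  λ_4 → (1, 3, 2);  λ_5 → (1, 0, 0)

3 distinct reps among the 5 weights ⇒ 3 W_7-linkage classes:

[[1, 5], [2], [3, 4]]


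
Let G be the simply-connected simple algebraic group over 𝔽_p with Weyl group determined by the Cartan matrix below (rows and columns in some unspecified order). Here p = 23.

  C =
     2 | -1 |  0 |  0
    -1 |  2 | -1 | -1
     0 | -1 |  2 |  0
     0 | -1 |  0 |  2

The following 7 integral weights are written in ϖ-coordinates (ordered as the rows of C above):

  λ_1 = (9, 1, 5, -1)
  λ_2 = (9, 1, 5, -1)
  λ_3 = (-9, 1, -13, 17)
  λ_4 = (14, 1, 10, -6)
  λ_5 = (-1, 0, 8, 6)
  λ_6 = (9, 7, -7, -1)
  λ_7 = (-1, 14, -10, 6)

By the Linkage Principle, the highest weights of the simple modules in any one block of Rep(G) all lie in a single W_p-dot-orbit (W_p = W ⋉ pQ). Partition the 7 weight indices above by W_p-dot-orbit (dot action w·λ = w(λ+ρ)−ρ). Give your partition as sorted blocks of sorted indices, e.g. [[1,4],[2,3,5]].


Type D_4, rank 4, |W|=192; reorder rows/cols to standard.

W_23-reps of the 7 weights in Ā_23 (same 4-coord order as C):

  1: (10, 2, 6, 0) · 2: (10, 2, 6, 0) · 3: (10, 2, 6, 0) · 4: (10, 2, 6, 0) · 5: (0, 1, 9, 7) · 6: (10, 2, 6, 0) · 7: (0, 1, 9, 7)

2 distinct reps among the 7 weights ⇒ 2 W_23-linkage classes:

[[1, 2, 3, 4, 6], [5, 7]]


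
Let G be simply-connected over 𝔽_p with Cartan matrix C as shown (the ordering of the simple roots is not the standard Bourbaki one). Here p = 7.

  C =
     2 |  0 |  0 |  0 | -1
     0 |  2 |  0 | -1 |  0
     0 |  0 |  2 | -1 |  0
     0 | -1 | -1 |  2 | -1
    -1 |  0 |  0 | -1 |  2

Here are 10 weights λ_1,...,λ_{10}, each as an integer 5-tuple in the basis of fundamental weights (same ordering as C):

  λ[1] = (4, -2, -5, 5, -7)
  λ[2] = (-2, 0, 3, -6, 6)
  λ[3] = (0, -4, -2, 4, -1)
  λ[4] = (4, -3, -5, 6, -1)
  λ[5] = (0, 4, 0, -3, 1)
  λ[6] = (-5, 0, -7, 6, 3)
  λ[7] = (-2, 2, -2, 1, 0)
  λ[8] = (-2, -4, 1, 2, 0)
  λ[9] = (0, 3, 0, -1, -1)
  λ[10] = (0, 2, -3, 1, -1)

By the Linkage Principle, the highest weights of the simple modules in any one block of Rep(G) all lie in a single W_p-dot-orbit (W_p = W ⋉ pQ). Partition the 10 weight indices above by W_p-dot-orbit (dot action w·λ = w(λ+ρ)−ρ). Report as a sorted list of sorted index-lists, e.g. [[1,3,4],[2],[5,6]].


Type D_5, rank 5, |W|=1920; reorder rows/cols to standard.

Ā_7 reps of the 10 weights (D_5, coords as presented):

  λ_1 → (1, 4, 1, 0, 0) · λ_2 → (1, 4, 1, 0, 0) · λ_3 → (1, 3, 1, 1, 0) · λ_4 → (1, 3, 1, 1, 0) · λ_5 → (1, 3, 1, 1, 0) · λ_6 → (1, 4, 1, 0, 0) · λ_7 → (1, 3, 1, 1, 0) · λ_8 → (1, 3, 2, 0, 0) · λ_9 → (1, 4, 1, 0, 0) · λ_10 → (1, 3, 2, 0, 0)

These 10 weights hit 3 W_7-dot-orbits; sizes (4, 4, 2):

[[1, 2, 6, 9], [3, 4, 5, 7], [8, 10]]


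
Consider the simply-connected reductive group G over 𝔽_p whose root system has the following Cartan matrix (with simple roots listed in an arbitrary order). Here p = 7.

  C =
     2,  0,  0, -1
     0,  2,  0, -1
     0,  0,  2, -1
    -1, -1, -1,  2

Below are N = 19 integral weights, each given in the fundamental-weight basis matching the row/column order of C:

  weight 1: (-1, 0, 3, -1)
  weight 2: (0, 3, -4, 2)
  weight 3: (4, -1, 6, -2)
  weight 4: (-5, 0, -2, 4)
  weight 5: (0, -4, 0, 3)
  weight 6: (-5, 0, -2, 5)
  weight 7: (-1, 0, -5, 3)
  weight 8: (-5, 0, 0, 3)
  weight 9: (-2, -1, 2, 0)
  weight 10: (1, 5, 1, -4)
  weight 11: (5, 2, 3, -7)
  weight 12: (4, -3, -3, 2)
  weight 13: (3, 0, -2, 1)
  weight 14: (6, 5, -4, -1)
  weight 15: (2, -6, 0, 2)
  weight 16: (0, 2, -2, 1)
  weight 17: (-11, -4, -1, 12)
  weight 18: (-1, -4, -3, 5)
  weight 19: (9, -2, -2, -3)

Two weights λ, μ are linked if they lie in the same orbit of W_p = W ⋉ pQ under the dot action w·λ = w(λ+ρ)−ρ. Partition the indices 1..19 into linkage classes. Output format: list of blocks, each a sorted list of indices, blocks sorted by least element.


Cartan matrix: type D_4 (|W|=192); un-permuting the 4 rows.

Each λ_j+ρ reduced to Ā_7; 4-tuples below use C's row order:

  λ_1+ρ ↦ (0, 1, 4, 0);  λ_2+ρ ↦ (0, 3, 2, 1);  λ_3+ρ ↦ (0, 3, 2, 1);  λ_4+ρ ↦ (4, 1, 1, 0);  λ_5+ρ ↦ (1, 3, 1, 1);  λ_6+ρ ↦ (4, 1, 1, 0);  λ_7+ρ ↦ (0, 1, 4, 0);  λ_8+ρ ↦ (4, 1, 1, 0);  λ_9+ρ ↦ (1, 0, 3, 0);  λ_10+ρ ↦ (1, 3, 1, 1);  λ_11+ρ ↦ (0, 3, 2, 1);  λ_12+ρ ↦ (4, 1, 1, 0);  λ_13+ρ ↦ (4, 1, 1, 0);  λ_14+ρ ↦ (1, 0, 3, 0);  λ_15+ρ ↦ (1, 3, 1, 1);  λ_16+ρ ↦ (1, 3, 1, 1);  λ_17+ρ ↦ (1, 0, 3, 0);  λ_18+ρ ↦ (0, 3, 2, 1);  λ_19+ρ ↦ (3, 0, 0, 1)

Partition of {1..19} into 6 W_7-dot-orbits:

[[1, 7], [2, 3, 11, 18], [4, 6, 8, 12, 13], [5, 10, 15, 16], [9, 14, 17], [19]]


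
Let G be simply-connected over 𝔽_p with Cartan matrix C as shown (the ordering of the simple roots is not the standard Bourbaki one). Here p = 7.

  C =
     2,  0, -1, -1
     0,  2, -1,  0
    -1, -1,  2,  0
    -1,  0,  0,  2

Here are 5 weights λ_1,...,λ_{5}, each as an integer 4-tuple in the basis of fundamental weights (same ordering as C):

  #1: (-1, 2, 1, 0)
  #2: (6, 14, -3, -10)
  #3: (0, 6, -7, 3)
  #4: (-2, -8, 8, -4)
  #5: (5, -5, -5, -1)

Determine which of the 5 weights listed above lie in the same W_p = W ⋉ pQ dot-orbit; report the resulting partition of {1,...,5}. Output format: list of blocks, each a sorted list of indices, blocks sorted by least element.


Root system A_4: the 4×4 matrix C matches after relabeling.

Ā_7 reps of the 5 weights (A_4, coords as presented):

    λ_1 → (0, 3, 2, 1)
    λ_2 → (0, 3, 2, 1)
    λ_3 → (4, 1, 1, 1)
    λ_4 → (0, 3, 2, 1)
    λ_5 → (0, 3, 2, 1)

Linkage partition of the 5 weights (2 classes, p=7):

[[1, 2, 4, 5], [3]]


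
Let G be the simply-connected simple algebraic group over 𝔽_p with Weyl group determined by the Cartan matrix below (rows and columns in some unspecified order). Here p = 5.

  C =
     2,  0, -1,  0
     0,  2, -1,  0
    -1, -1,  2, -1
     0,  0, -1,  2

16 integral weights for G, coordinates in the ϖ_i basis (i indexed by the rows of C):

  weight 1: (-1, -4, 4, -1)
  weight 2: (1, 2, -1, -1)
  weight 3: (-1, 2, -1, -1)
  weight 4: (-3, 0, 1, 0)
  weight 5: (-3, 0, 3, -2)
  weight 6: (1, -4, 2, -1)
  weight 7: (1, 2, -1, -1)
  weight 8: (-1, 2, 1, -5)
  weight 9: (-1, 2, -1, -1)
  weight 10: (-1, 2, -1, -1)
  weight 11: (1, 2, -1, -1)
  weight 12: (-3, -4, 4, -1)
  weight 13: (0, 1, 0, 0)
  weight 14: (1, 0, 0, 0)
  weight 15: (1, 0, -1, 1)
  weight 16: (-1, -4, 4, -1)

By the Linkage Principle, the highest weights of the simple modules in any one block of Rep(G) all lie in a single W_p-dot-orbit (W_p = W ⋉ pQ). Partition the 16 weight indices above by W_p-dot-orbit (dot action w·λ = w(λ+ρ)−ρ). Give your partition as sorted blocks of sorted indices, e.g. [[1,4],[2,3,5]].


Root system D_4: the 4×4 matrix C matches after relabeling.

Alcove-folded reps (p=5, 16 weights, presented ϖ-order):

  [1] (0, 3, 0, 0);  [2] (2, 3, 0, 0);  [3] (0, 3, 0, 0);  [4] (2, 1, 0, 1);  [5] (2, 1, 0, 1);  [6] (2, 3, 0, 0);  [7] (2, 3, 0, 0);  [8] (2, 1, 0, 2);  [9] (0, 3, 0, 0);  [10] (0, 3, 0, 0);  [11] (2, 3, 0, 0);  [12] (2, 3, 0, 0);  [13] (1, 2, 0, 1);  [14] (2, 1, 0, 1);  [15] (2, 1, 0, 2);  [16] (0, 3, 0, 0)

These 16 weights hit 5 W_5-dot-orbits; sizes (5, 5, 3, 2, 1):

[[1, 3, 9, 10, 16], [2, 6, 7, 11, 12], [4, 5, 14], [8, 15], [13]]


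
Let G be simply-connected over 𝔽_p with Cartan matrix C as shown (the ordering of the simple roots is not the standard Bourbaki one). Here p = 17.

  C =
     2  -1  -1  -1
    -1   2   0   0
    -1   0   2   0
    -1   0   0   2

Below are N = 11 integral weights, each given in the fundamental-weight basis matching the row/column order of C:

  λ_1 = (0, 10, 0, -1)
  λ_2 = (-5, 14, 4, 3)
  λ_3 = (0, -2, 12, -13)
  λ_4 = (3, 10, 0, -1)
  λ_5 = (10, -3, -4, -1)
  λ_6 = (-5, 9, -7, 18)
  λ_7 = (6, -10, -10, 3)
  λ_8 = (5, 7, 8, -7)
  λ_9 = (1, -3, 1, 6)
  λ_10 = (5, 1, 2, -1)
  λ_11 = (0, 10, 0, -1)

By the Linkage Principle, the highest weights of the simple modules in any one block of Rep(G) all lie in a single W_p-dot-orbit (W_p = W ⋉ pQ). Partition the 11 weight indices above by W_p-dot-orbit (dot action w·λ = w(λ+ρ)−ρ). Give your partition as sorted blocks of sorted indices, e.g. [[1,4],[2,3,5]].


Dynkin diagram of C (from the 6 off-diagonal −1 entries): D_4.

λ_j+ρ reflected into Ā_17 (⟨·,θ^∨⟩≤17); 4-tuples as given:

  λ_1 → (1, 11, 1, 0) · λ_2 → (1, 11, 1, 0) · λ_3 → (1, 11, 1, 0) · λ_4 → (1, 11, 1, 0) · λ_5 → (6, 2, 3, 0) · λ_6 → (0, 2, 2, 7) · λ_7 → (0, 2, 2, 7) · λ_8 → (6, 2, 3, 0) · λ_9 → (0, 2, 2, 7) · λ_10 → (6, 2, 3, 0) · λ_11 → (1, 11, 1, 0)

3 distinct reps among the 11 weights ⇒ 3 W_17-linkage classes:

[[1, 2, 3, 4, 11], [5, 8, 10], [6, 7, 9]]


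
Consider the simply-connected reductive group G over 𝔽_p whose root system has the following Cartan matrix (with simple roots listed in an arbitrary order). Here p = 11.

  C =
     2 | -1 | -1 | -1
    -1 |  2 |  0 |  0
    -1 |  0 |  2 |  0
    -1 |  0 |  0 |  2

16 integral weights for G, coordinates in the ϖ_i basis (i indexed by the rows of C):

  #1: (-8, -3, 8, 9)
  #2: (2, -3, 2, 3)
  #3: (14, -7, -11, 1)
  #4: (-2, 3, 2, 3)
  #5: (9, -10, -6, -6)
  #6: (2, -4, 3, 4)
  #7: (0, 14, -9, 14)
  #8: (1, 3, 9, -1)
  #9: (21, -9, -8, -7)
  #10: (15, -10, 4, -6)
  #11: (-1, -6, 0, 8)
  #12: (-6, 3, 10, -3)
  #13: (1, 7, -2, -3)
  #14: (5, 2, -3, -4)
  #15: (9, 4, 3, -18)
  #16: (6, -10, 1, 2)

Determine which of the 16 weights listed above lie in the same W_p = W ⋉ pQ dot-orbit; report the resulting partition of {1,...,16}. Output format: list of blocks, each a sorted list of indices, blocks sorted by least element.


C ↔ D_4 under row/col permutation; |W(D_4)| = 192.

Ā_11 reps of the 16 weights (D_4, coords as presented):

  λ_1+ρ ↦ (1, 7, 0, 1)
  λ_2+ρ ↦ (1, 2, 3, 4)
  λ_3+ρ ↦ (1, 0, 4, 4)
  λ_4+ρ ↦ (1, 3, 2, 3)
  λ_5+ρ ↦ (1, 0, 4, 4)
  λ_6+ρ ↦ (1, 2, 3, 4)
  λ_7+ρ ↦ (1, 3, 2, 3)
  λ_8+ρ ↦ (1, 0, 4, 4)
  λ_9+ρ ↦ (1, 2, 3, 4)
  λ_10+ρ ↦ (1, 0, 4, 4)
  λ_11+ρ ↦ (1, 0, 4, 4)
  λ_12+ρ ↦ (1, 2, 3, 4)
  λ_13+ρ ↦ (1, 7, 0, 1)
  λ_14+ρ ↦ (1, 3, 2, 3)
  λ_15+ρ ↦ (1, 3, 2, 3)
  λ_16+ρ ↦ (1, 7, 0, 1)

Grouping the 16 weights by Ā_11-representative: 4 linkage classes.

[[1, 13, 16], [2, 6, 9, 12], [3, 5, 8, 10, 11], [4, 7, 14, 15]]


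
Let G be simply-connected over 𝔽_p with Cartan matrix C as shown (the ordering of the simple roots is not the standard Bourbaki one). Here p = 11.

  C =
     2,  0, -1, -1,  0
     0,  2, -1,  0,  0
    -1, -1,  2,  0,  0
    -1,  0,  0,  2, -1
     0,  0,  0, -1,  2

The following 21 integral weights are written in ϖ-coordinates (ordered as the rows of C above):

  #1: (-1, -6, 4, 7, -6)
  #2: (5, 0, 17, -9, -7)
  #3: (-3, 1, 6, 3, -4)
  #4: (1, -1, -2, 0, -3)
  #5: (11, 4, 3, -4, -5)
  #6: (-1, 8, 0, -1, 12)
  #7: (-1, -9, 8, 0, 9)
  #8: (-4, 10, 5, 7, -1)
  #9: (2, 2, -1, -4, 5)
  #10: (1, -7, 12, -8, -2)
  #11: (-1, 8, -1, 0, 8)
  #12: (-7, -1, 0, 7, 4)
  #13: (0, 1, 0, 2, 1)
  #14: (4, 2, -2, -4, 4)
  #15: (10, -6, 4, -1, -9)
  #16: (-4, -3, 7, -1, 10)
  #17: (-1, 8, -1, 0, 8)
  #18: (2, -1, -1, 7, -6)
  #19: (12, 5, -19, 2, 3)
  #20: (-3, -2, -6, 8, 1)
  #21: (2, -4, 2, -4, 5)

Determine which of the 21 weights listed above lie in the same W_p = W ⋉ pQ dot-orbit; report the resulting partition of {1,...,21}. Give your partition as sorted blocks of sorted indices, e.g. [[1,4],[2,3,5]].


Type A_5, rank 5, |W|=720; reorder rows/cols to standard.

Each λ_j+ρ reduced to Ā_11; 5-tuples below use C's row order:

  λ_1 → (0, 3, 0, 3, 3)
  λ_2 → (1, 3, 0, 2, 3)
  λ_3 → (1, 2, 5, 1, 2)
  λ_4 → (0, 1, 0, 1, 1)
  λ_5 → (1, 2, 1, 3, 2)
  λ_6 → (0, 1, 0, 1, 1)
  λ_7 → (0, 1, 0, 1, 1)
  λ_8 → (3, 0, 0, 3, 5)
  λ_9 → (0, 3, 0, 3, 3)
  λ_10 → (1, 2, 1, 3, 2)
  λ_11 → (0, 1, 0, 1, 1)
  λ_12 → (1, 3, 0, 2, 3)
  λ_13 → (1, 2, 1, 3, 2)
  λ_14 → (1, 2, 1, 3, 2)
  λ_15 → (3, 0, 0, 3, 5)
  λ_16 → (0, 3, 0, 3, 3)
  λ_17 → (0, 1, 0, 1, 1)
  λ_18 → (3, 0, 0, 3, 5)
  λ_19 → (1, 2, 1, 3, 2)
  λ_20 → (1, 2, 5, 1, 2)
  λ_21 → (0, 3, 0, 3, 3)

6 distinct reps among the 21 weights ⇒ 6 W_11-linkage classes:

[[1, 9, 16, 21], [2, 12], [3, 20], [4, 6, 7, 11, 17], [5, 10, 13, 14, 19], [8, 15, 18]]


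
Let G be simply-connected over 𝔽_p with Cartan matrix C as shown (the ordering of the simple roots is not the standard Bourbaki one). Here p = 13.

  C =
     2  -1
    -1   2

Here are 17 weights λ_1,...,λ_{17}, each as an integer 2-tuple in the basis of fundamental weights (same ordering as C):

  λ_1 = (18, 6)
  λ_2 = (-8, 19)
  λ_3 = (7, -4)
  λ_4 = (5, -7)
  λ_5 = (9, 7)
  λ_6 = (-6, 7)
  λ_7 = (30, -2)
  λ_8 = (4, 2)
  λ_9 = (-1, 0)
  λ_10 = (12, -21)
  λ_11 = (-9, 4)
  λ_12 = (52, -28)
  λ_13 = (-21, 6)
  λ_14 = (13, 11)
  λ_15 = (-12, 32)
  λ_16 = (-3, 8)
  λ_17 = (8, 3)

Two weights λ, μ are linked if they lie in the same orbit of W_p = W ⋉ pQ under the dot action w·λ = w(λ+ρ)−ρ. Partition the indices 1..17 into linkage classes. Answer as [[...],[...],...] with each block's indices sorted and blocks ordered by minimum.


A_2 Cartan matrix, 2 simple roots permuted; ρ=(1,1).

λ_j+ρ reflected into Ā_13 (⟨·,θ^∨⟩≤13); 2-tuples as given:

  λ_1+ρ ↦ (0, 6) · λ_2+ρ ↦ (0, 6) · λ_3+ρ ↦ (5, 3) · λ_4+ρ ↦ (0, 6) · λ_5+ρ ↦ (5, 3) · λ_6+ρ ↦ (5, 3) · λ_7+ρ ↦ (1, 8) · λ_8+ρ ↦ (5, 3) · λ_9+ρ ↦ (0, 1) · λ_10+ρ ↦ (0, 6) · λ_11+ρ ↦ (5, 3) · λ_12+ρ ↦ (0, 1) · λ_13+ρ ↦ (0, 6) · λ_14+ρ ↦ (0, 1) · λ_15+ρ ↦ (2, 7) · λ_16+ρ ↦ (2, 7) · λ_17+ρ ↦ (9, 4)

6 distinct reps among the 17 weights ⇒ 6 W_13-linkage classes:

[[1, 2, 4, 10, 13], [3, 5, 6, 8, 11], [7], [9, 12, 14], [15, 16], [17]]
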